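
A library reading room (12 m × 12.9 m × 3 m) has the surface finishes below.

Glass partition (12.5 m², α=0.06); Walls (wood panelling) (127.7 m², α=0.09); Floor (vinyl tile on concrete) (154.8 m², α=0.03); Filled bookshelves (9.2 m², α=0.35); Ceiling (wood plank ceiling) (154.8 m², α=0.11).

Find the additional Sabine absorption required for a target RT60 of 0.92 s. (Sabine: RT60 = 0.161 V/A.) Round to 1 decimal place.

44.1 sabins

Summing Sᵢαᵢ: 0.750 + 11.493 + 4.644 + 3.220 + 17.028 → A₁ = 37.135 sabins.
Target A₂ = 0.161·464.4/0.92 = 81.270 sabins (V = 464.4 m³).
Shortfall: 81.270 − 37.135 = 44.1 sabins.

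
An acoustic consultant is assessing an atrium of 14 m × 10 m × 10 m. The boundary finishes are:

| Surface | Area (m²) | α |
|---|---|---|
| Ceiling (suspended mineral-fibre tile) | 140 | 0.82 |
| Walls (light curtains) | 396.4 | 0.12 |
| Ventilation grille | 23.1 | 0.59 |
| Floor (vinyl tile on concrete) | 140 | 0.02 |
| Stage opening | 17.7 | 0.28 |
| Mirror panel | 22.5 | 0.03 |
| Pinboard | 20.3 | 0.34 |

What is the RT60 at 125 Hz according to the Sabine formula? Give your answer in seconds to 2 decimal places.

A = Σ Sᵢαᵢ = 140×0.82 + 396.4×0.12 + 23.1×0.59 + 140×0.02 + 17.7×0.28 + 22.5×0.03 + 20.3×0.34 = 191.330 sabins.
Room volume: 1400 m³.
RT60 = 0.161 · V / A = 0.161 × 1400 / 191.330 = 1.18 s.

1.18 s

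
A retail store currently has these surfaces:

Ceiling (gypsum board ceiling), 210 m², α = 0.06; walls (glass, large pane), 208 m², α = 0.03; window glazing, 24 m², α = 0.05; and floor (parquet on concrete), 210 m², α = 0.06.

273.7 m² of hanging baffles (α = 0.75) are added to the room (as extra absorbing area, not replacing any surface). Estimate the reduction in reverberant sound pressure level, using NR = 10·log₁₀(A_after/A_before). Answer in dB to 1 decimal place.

8.6 dB

Summing Sᵢαᵢ: 12.600 + 6.240 + 1.200 + 12.600 → A_before = 32.640 sabins.
Added absorption = 273.7 × 0.75 = 205.275 sabins.
A_after = 32.640 + 205.275 = 237.915 sabins.
NR = 10·log₁₀(237.915/32.640) = 8.6 dB.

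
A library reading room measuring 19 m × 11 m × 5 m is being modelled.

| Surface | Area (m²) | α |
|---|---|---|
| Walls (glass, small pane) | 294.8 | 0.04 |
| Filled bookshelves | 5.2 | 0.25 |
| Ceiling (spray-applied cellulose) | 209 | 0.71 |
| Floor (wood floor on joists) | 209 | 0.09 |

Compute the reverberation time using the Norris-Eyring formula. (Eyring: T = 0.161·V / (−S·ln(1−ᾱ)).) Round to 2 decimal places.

S = Σ Sᵢ = 718.0 m².
Absorption A = 294.8·0.04 + 5.2·0.25 + 209·0.71 + 209·0.09 = 180.292 sabins.
Mean coefficient ᾱ = A/S = 0.2511.
Eyring denominator: −S ln(1−ᾱ) = 207.610.
V = 19 × 11 × 5 = 1045 m³.
T = 0.161·V/[−S·ln(1−ᾱ)] = 0.161·1045/207.610 = 0.81 s.

0.81 s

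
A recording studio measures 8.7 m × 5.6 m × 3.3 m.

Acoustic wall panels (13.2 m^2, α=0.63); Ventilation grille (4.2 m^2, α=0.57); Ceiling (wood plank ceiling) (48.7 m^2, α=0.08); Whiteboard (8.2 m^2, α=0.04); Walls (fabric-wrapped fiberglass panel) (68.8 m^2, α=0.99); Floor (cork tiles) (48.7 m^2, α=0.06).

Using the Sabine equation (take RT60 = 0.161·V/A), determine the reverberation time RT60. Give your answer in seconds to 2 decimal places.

0.30 s

Total absorption A = 13.2·0.63 + 4.2·0.57 + 48.7·0.08 + 8.2·0.04 + 68.8·0.99 + 48.7·0.06
  = 8.316 + 2.394 + 3.896 + 0.328 + 68.112 + 2.922 = 85.968 m^2 sabins.
Room volume: 160.776 m³.
Sabine: RT60 = 0.161 × 160.776 / 85.968 = 0.30 s.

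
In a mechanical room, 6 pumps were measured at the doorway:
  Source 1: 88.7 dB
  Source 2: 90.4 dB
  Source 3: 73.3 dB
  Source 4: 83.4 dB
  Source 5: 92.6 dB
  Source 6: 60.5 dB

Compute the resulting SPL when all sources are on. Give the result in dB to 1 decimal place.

95.9 dB

Σ 10^(Lᵢ/10) = 3.899e+09.
Combined level = 10 log₁₀(3.899e+09) = 95.9 dB.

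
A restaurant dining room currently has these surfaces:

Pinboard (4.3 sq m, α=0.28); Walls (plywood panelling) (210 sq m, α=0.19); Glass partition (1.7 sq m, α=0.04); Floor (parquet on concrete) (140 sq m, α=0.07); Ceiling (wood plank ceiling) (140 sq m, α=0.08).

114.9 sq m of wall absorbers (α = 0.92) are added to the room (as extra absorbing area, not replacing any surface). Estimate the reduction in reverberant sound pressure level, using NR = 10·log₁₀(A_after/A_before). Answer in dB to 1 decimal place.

A_before = Σ Sᵢαᵢ = 4.3*0.28 + 210*0.19 + 1.7*0.04 + 140*0.07 + 140*0.08 = 62.172 sabins.
Added absorption = 114.9 × 0.92 = 105.708 sabins.
A_after = 62.172 + 105.708 = 167.880 sabins.
Reduction = 10 log₁₀(A_after/A_before) = 10 log₁₀(2.7003) = 4.3 dB.

4.3 dB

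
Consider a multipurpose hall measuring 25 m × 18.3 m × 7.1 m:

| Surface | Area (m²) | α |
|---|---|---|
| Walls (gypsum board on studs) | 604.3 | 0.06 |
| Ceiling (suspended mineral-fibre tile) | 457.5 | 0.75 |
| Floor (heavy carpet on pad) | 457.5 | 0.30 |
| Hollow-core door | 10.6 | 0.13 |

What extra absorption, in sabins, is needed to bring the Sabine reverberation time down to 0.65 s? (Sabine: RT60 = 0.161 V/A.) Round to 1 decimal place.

Total absorption A₁ = 604.3×0.06 + 457.5×0.75 + 457.5×0.30 + 10.6×0.13
  = 36.258 + 343.125 + 137.250 + 1.378 = 518.011 m² sabins.
Target A₂ = 0.161·3248.25/0.65 = 804.567 sabins (V = 3248.25 m³).
Shortfall: 804.567 − 518.011 = 286.6 sabins.

286.6 sabins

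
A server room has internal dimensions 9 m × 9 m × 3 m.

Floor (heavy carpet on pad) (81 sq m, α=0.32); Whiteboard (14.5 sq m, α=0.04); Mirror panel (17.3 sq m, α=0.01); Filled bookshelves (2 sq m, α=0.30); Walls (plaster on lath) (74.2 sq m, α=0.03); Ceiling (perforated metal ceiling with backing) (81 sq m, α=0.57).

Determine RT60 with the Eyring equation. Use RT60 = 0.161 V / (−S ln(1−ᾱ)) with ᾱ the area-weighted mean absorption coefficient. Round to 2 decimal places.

S = Σ Sᵢ = 270.0 sq m.
Σ(Sᵢαᵢ) = 81×0.32 + 14.5×0.04 + 17.3×0.01 + 2×0.30 + 74.2×0.03 + 81×0.57 = 75.669.
Mean coefficient ᾱ = A/S = 0.2803.
−S·ln(1−ᾱ) = −270.0 × ln(1 − 0.2803) = 88.809.
V = 9 × 9 × 3 = 243 m³.
T = 0.161·V/[−S·ln(1−ᾱ)] = 0.161·243/88.809 = 0.44 s.

0.44 s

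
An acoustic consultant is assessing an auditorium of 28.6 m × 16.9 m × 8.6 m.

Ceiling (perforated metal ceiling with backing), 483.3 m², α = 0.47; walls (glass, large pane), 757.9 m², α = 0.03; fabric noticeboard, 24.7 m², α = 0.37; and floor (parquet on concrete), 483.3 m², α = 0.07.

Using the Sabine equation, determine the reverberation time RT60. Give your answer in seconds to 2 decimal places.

Equivalent absorption area: A = 483.3*0.47 + 757.9*0.03 + 24.7*0.37 + 483.3*0.07 = 292.858 m².
Room volume: 4156.724 m³.
T = 0.161 V/A = 0.161·4156.724/292.858 = 2.29 s.

2.29 seconds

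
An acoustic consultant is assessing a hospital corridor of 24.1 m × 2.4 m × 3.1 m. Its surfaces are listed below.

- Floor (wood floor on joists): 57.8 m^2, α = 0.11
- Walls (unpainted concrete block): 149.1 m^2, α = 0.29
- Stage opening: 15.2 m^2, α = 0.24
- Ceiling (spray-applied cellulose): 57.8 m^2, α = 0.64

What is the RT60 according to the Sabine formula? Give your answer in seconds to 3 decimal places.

0.320 sec

Summing Sᵢαᵢ: 6.358 + 43.239 + 3.648 + 36.992 → A = 90.237 sabins.
V = 24.1·2.4·3.1 = 179.304 m³.
T = 0.161 V/A = 0.161·179.304/90.237 = 0.320 s.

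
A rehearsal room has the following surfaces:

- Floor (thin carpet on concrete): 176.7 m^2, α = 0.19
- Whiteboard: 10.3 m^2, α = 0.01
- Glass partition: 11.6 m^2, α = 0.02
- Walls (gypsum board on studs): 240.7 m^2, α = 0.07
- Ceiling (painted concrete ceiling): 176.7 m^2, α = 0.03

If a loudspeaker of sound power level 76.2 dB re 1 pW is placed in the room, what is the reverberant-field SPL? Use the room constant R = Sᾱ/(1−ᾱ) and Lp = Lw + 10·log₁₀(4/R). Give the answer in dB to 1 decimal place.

64.3 dB

Σ(Sᵢαᵢ) = 176.7×0.19 + 10.3×0.01 + 11.6×0.02 + 240.7×0.07 + 176.7×0.03 = 56.058; total area S = 616.0 m^2.
ᾱ = 0.0910, so room constant R = A/(1−ᾱ) = 61.670 m^2.
Lp = Lw + 10 log₁₀(4/R) = 76.2 -11.88 = 64.3 dB.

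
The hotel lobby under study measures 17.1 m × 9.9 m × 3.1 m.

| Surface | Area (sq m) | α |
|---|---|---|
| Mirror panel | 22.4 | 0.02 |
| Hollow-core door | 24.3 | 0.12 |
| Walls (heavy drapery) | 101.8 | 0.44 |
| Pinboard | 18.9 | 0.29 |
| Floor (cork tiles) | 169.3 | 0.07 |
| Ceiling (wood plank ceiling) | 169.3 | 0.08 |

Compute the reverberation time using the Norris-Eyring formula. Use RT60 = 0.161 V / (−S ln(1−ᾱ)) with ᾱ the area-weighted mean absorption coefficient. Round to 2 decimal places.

S = Σ Sᵢ = 506.0 sq m.
Σ(Sᵢαᵢ) = 22.4·0.02 + 24.3·0.12 + 101.8·0.44 + 18.9·0.29 + 169.3·0.07 + 169.3·0.08 = 79.032.
ᾱ = 79.032 / 506.0 = 0.1562.
Eyring denominator: −S ln(1−ᾱ) = 85.939.
V = 17.1 × 9.9 × 3.1 = 524.799 m³.
T = 0.161·V/[−S·ln(1−ᾱ)] = 0.161·524.799/85.939 = 0.98 s.

0.98 sec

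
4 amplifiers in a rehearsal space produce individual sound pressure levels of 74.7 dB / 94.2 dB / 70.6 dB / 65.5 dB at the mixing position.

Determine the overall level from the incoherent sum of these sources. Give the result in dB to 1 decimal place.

Σ 10^(Lᵢ/10) = 2.675e+09.
Combined level = 10 log₁₀(2.675e+09) = 94.3 dB.

94.3 dB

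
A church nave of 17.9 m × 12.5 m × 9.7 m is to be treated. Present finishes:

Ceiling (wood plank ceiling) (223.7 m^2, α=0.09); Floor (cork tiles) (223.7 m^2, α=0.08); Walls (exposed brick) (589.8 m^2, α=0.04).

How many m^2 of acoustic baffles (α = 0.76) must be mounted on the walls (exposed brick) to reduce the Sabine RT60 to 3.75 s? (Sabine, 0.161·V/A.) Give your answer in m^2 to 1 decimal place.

A₁ = Σ Sᵢαᵢ = 223.7*0.09 + 223.7*0.08 + 589.8*0.04 = 61.621 sabins.
Required A₂ = 0.161·2170.375/3.75 = 93.181 sabins.
Absorption to add: 93.181 − 61.621 = 31.560 sabins.
Each m^2 of panel replacing the walls (exposed brick) adds (0.76 − 0.04) = 0.72 sabins.
Panel area = 31.560 / 0.72 = 43.8 m^2.

43.8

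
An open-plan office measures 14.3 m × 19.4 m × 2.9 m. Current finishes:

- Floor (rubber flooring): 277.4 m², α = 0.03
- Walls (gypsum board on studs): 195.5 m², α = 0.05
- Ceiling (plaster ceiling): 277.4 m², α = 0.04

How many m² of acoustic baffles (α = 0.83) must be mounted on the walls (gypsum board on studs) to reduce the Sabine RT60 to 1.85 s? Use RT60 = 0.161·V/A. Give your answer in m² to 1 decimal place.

Summing Sᵢαᵢ: 8.322 + 9.775 + 11.096 → A₁ = 29.193 sabins.
Required A₂ = 0.161·804.518/1.85 = 70.015 sabins.
ΔA needed = 70.015 − 29.193 = 40.822 sabins.
Net gain per m²: Δα = 0.83 − 0.05 = 0.78.
Panel area = 40.822 / 0.78 = 52.3 m².

52.3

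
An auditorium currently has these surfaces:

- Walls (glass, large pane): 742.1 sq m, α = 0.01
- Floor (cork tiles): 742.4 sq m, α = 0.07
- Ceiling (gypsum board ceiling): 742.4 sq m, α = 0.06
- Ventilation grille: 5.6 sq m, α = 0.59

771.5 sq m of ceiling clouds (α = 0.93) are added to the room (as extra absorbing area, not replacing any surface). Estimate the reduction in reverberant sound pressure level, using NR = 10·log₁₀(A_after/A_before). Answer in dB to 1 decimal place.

A_before = Σ Sᵢαᵢ = 742.1×0.01 + 742.4×0.07 + 742.4×0.06 + 5.6×0.59 = 107.237 sabins.
Treatment contributes 771.5·0.93 = 717.495 sabins.
A_after = 107.237 + 717.495 = 824.732 sabins.
NR = 10·log₁₀(824.732/107.237) = 8.9 dB.

8.9 dB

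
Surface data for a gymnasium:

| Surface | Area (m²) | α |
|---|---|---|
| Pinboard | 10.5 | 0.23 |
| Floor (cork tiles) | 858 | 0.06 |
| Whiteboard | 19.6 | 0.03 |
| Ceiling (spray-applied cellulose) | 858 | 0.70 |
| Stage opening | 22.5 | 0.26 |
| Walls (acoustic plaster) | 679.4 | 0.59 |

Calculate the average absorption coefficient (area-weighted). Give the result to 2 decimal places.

Total surface area S = 2448.0 m².
A = 10.5*0.23 + 858*0.06 + 19.6*0.03 + 858*0.70 + 22.5*0.26 + 679.4*0.59 = 1061.779 sabins.
ᾱ = A/S = 0.43.

0.43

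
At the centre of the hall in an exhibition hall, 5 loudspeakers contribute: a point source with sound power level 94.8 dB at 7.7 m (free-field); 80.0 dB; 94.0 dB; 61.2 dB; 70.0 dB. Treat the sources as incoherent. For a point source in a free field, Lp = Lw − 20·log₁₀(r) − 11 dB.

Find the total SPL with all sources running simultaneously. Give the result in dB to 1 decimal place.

Source at 7.7 m: Lp = 94.8 − 20·log₁₀(7.7) − 11 = 66.1 dB.
Σ 10^(Lᵢ/10) = 2.627e+09.
L_total = 10·log₁₀(2.627e+09) = 94.2 dB.

94.2 dB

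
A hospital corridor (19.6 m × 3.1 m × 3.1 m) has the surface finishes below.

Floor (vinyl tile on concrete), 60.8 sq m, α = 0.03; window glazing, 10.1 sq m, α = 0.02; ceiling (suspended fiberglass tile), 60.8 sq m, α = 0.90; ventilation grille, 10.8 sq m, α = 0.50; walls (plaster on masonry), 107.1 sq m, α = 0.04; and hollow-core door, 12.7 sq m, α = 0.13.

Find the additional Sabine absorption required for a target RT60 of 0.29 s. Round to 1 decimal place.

Equivalent absorption area: A₁ = 60.8·0.03 + 10.1·0.02 + 60.8·0.90 + 10.8·0.50 + 107.1·0.04 + 12.7·0.13 = 68.081 sq m.
For T = 0.29 s, need A₂ = 0.161·V/T = 0.161·188.356/0.29 = 104.570 sabins.
Shortfall: 104.570 − 68.081 = 36.5 sabins.

36.5 sabins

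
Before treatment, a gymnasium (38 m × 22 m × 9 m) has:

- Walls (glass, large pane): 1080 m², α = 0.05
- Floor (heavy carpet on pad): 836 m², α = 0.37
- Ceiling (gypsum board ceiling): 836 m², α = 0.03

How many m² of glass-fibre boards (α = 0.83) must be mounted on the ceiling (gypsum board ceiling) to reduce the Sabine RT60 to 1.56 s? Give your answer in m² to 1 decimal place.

A₁ = Σ Sᵢαᵢ = 1080*0.05 + 836*0.37 + 836*0.03 = 388.400 sabins.
Required A₂ = 0.161·7524/1.56 = 776.515 sabins.
ΔA needed = 776.515 − 388.400 = 388.115 sabins.
Net gain per m²: Δα = 0.83 − 0.03 = 0.80.
Panel area = 388.115 / 0.80 = 485.1 m².

485.1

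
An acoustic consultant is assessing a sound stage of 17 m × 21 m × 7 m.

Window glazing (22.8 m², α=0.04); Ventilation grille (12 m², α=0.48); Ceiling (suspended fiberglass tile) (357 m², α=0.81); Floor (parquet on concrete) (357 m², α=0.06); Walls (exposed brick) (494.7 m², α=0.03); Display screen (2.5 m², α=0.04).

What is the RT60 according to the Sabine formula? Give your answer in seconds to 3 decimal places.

1.211 seconds

Total absorption A = 22.8·0.04 + 12·0.48 + 357·0.81 + 357·0.06 + 494.7·0.03 + 2.5·0.04
  = 0.912 + 5.760 + 289.170 + 21.420 + 14.841 + 0.100 = 332.203 m² sabins.
Volume V = 17 × 21 × 7 = 2499 m³.
T = 0.161 V/A = 0.161·2499/332.203 = 1.211 s.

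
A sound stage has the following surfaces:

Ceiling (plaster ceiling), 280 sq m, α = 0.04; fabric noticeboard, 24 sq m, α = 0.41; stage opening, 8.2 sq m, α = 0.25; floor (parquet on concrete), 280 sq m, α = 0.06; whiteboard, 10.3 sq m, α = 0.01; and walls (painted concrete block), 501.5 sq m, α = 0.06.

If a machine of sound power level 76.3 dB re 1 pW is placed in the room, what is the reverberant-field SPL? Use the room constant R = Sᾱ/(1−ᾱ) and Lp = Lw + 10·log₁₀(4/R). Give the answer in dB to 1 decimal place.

63.6 dB

Σ(Sᵢαᵢ) = 280·0.04 + 24·0.41 + 8.2·0.25 + 280·0.06 + 10.3·0.01 + 501.5·0.06 = 70.083; total area S = 1104.0 sq m.
ᾱ = 70.083/1104.0 = 0.0635; R = Sᾱ/(1−ᾱ) = 70.083/(1−0.0635) = 74.835 sq m.
Lp = Lw + 10 log₁₀(4/R) = 76.3 -12.72 = 63.6 dB.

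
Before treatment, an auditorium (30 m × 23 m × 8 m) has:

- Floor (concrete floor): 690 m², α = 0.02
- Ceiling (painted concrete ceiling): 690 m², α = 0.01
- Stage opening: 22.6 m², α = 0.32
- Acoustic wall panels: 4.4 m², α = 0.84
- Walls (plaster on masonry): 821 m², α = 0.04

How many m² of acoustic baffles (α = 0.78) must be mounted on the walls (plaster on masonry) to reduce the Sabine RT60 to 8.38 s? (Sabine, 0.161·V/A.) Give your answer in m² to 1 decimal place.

56.2

Total absorption A₁ = 690·0.02 + 690·0.01 + 22.6·0.32 + 4.4·0.84 + 821·0.04
  = 13.800 + 6.900 + 7.232 + 3.696 + 32.840 = 64.468 m² sabins.
Required A₂ = 0.161·5520/8.38 = 106.053 sabins.
ΔA needed = 106.053 − 64.468 = 41.585 sabins.
Each m² of panel replacing the walls (plaster on masonry) adds (0.78 − 0.04) = 0.74 sabins.
Area = ΔA/Δα = 41.585/0.74 = 56.2 m².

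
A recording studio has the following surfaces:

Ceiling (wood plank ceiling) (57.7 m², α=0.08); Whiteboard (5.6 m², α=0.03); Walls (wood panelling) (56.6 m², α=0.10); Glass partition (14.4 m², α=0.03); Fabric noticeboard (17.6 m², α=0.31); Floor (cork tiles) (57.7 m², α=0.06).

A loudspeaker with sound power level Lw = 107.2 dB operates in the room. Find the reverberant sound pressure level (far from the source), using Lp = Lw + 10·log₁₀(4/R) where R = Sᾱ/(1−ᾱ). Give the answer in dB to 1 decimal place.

99.8 dB

Σ(Sᵢαᵢ) = 57.7·0.08 + 5.6·0.03 + 56.6·0.10 + 14.4·0.03 + 17.6·0.31 + 57.7·0.06 = 19.794; total area S = 209.6 m².
ᾱ = 19.794/209.6 = 0.0944; R = Sᾱ/(1−ᾱ) = 19.794/(1−0.0944) = 21.857 m².
Lp = Lw + 10 log₁₀(4/R) = 107.2 -7.38 = 99.8 dB.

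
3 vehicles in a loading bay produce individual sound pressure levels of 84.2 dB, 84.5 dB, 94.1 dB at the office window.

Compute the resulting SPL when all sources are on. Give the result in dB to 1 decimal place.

Converting to relative power and adding: 10^(84.2/10) + 10^(84.5/10) + 10^(94.1/10) = 3.115e+09.
L_total = 10·log₁₀(3.115e+09) = 94.9 dB.

94.9 dB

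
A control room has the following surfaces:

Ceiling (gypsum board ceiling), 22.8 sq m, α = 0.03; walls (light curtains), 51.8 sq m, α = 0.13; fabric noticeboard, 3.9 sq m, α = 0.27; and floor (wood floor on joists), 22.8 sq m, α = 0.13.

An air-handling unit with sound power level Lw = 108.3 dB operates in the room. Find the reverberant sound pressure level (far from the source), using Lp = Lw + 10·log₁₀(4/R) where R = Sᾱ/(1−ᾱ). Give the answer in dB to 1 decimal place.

103.2 dB

A = 11.435 sabins; S = 101.3 sq m.
ᾱ = 0.1129, so room constant R = A/(1−ᾱ) = 12.890 sq m.
Lp = 108.3 + 10·log₁₀(4/12.890) = 108.3 + (-5.08) = 103.2 dB.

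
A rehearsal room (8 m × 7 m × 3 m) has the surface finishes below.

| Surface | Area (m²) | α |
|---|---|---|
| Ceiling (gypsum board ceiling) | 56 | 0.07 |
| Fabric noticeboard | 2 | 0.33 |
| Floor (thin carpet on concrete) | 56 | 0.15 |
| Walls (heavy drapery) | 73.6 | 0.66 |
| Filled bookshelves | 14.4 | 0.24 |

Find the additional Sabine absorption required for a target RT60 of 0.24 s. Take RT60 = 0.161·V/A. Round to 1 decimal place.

47.7 sabins

A₁ = Σ Sᵢαᵢ = 56·0.07 + 2·0.33 + 56·0.15 + 73.6·0.66 + 14.4·0.24 = 65.012 sabins.
Target A₂ = 0.161·168/0.24 = 112.700 sabins (V = 168 m³).
Shortfall: 112.700 − 65.012 = 47.7 sabins.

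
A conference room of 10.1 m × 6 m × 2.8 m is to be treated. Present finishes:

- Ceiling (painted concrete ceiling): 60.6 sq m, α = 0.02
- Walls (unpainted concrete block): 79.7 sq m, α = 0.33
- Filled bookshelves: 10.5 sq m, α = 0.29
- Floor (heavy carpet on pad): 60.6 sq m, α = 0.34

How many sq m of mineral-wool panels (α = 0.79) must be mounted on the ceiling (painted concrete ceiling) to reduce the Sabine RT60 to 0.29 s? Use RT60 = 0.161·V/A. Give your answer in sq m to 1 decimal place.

55.9

A₁ = Σ Sᵢαᵢ = 60.6·0.02 + 79.7·0.33 + 10.5·0.29 + 60.6·0.34 = 51.162 sabins.
V = 169.68 m³. Target absorption A₂ = 0.161 × 169.68 / 0.29 = 94.202 sabins.
Absorption to add: 94.202 − 51.162 = 43.040 sabins.
Each sq m of panel replacing the ceiling (painted concrete ceiling) adds (0.79 − 0.02) = 0.77 sabins.
Panel area = 43.040 / 0.77 = 55.9 sq m.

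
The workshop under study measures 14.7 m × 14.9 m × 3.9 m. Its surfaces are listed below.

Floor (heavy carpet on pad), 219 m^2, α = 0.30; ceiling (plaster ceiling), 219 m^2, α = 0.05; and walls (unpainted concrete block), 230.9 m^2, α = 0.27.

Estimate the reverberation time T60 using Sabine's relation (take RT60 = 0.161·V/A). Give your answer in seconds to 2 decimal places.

Total absorption A = 219·0.30 + 219·0.05 + 230.9·0.27
  = 65.700 + 10.950 + 62.343 = 138.993 m^2 sabins.
Volume V = 14.7 × 14.9 × 3.9 = 854.217 m³.
Sabine: RT60 = 0.161 × 854.217 / 138.993 = 0.99 s.

0.99 sec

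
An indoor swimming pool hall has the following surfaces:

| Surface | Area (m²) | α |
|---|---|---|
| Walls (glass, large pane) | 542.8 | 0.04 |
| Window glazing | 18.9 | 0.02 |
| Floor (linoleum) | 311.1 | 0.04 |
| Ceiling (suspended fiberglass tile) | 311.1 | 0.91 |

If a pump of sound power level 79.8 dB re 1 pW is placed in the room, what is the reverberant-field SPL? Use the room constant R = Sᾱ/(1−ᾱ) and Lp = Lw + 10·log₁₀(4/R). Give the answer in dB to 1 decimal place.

Σ(Sᵢαᵢ) = 542.8·0.04 + 18.9·0.02 + 311.1·0.04 + 311.1·0.91 = 317.635; total area S = 1183.9 m².
ᾱ = 0.2683, so room constant R = A/(1−ᾱ) = 434.106 m².
Lp = 79.8 + 10·log₁₀(4/434.106) = 79.8 + (-20.36) = 59.4 dB.

59.4 dB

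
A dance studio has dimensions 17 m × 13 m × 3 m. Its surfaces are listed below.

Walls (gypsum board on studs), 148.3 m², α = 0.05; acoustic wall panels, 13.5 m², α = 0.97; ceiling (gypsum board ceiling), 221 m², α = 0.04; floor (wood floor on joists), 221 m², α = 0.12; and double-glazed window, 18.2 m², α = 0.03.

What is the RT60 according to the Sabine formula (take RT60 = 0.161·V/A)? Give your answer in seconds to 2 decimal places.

Total absorption A = 148.3×0.05 + 13.5×0.97 + 221×0.04 + 221×0.12 + 18.2×0.03
  = 7.415 + 13.095 + 8.840 + 26.520 + 0.546 = 56.416 m² sabins.
V = 17·13·3 = 663 m³.
Sabine: RT60 = 0.161 × 663 / 56.416 = 1.89 s.

1.89 sec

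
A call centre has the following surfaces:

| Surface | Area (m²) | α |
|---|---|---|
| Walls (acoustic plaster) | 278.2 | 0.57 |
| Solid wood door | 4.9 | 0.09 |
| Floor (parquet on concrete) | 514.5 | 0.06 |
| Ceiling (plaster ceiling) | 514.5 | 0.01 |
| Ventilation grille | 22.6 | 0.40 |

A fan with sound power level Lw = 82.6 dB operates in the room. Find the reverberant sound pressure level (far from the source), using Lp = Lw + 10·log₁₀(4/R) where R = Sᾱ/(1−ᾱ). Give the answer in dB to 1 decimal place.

Σ(Sᵢαᵢ) = 278.2·0.57 + 4.9·0.09 + 514.5·0.06 + 514.5·0.01 + 22.6·0.40 = 204.070; total area S = 1334.7 m².
ᾱ = 204.070/1334.7 = 0.1529; R = Sᾱ/(1−ᾱ) = 204.070/(1−0.1529) = 240.904 m².
Lp = Lw + 10 log₁₀(4/R) = 82.6 -17.80 = 64.8 dB.

64.8 dB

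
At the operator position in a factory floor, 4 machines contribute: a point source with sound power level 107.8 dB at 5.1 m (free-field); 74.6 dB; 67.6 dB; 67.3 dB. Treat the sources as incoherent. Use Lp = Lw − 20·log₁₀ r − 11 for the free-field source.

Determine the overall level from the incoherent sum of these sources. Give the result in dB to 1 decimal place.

Source at 5.1 m: Lp = 107.8 − 20·log₁₀(5.1) − 11 = 82.6 dB.
Converting to relative power and adding: 10^(82.6/10) + 10^(74.6/10) + 10^(67.6/10) + 10^(67.3/10) = 2.219e+08.
Back to dB: 10·log₁₀ Σ = 83.5 dB.

83.5 dB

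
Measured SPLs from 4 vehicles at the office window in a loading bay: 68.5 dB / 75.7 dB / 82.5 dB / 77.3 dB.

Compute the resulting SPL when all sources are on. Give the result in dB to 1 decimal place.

84.4 dB

Sum in the linear (power) domain: Σ 10^(Lᵢ/10) = 10^(68.5/10) + 10^(75.7/10) + 10^(82.5/10) + 10^(77.3/10) = 2.758e+08.
Back to dB: 10·log₁₀ Σ = 84.4 dB.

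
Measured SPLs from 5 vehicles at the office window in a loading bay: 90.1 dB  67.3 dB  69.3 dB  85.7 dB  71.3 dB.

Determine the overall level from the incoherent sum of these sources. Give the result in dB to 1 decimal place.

Sum in the linear (power) domain: Σ 10^(Lᵢ/10) = 10^(90.1/10) + 10^(67.3/10) + 10^(69.3/10) + 10^(85.7/10) + 10^(71.3/10) = 1.422e+09.
Combined level = 10 log₁₀(1.422e+09) = 91.5 dB.

91.5 dB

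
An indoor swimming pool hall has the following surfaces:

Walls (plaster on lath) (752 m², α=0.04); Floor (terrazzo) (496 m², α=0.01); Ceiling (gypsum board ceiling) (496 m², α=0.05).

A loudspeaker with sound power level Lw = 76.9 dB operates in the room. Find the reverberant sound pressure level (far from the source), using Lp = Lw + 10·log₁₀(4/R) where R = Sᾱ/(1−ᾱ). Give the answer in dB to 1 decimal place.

65.0 dB

Σ(Sᵢαᵢ) = 752×0.04 + 496×0.01 + 496×0.05 = 59.840; total area S = 1744.0 m².
ᾱ = 59.840/1744.0 = 0.0343; R = Sᾱ/(1−ᾱ) = 59.840/(1−0.0343) = 61.965 m².
Lp = 76.9 + 10·log₁₀(4/61.965) = 76.9 + (-11.90) = 65.0 dB.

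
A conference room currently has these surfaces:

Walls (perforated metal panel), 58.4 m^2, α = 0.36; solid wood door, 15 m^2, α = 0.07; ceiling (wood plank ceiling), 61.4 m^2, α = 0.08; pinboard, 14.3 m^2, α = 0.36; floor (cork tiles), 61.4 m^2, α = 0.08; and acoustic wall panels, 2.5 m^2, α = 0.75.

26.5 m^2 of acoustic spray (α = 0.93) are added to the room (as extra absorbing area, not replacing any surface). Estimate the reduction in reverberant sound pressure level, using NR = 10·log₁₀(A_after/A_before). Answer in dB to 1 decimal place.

2.1 dB

Equivalent absorption area: A_before = 58.4*0.36 + 15*0.07 + 61.4*0.08 + 14.3*0.36 + 61.4*0.08 + 2.5*0.75 = 38.921 m^2.
Added absorption = 26.5 × 0.93 = 24.645 sabins.
New total A_after = 63.566 sabins.
NR = 10·log₁₀(63.566/38.921) = 2.1 dB.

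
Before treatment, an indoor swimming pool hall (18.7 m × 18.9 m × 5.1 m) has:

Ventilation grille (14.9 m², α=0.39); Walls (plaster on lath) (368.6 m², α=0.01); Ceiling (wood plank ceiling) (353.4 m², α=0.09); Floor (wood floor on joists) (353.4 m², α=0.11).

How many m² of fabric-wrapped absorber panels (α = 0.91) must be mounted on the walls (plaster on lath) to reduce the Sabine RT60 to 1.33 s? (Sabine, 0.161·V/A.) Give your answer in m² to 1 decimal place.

A₁ = Σ Sᵢαᵢ = 14.9·0.39 + 368.6·0.01 + 353.4·0.09 + 353.4·0.11 = 80.177 sabins.
Required A₂ = 0.161·1802.493/1.33 = 218.197 sabins.
ΔA needed = 218.197 − 80.177 = 138.020 sabins.
Each m² of panel replacing the walls (plaster on lath) adds (0.91 − 0.01) = 0.90 sabins.
Panel area = 138.020 / 0.90 = 153.4 m².

153.4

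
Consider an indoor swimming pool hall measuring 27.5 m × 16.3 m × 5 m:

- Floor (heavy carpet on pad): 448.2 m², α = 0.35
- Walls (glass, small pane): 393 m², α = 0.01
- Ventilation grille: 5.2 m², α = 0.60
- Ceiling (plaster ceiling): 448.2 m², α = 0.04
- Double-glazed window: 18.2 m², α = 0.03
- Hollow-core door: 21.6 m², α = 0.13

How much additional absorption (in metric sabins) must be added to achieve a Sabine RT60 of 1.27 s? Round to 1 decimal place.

98.9 sabins

Total absorption A₁ = 448.2·0.35 + 393·0.01 + 5.2·0.60 + 448.2·0.04 + 18.2·0.03 + 21.6·0.13
  = 156.870 + 3.930 + 3.120 + 17.928 + 0.546 + 2.808 = 185.202 m² sabins.
For T = 1.27 s, need A₂ = 0.161·V/T = 0.161·2241.25/1.27 = 284.127 sabins.
Additional absorption ΔA = 284.127 − 185.202 = 98.9 sabins.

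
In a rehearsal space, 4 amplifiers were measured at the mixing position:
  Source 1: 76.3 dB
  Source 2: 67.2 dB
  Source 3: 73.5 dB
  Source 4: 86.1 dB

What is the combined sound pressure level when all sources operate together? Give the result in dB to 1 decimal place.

86.8 dB

Sum in the linear (power) domain: Σ 10^(Lᵢ/10) = 10^(76.3/10) + 10^(67.2/10) + 10^(73.5/10) + 10^(86.1/10) = 4.777e+08.
Back to dB: 10·log₁₀ Σ = 86.8 dB.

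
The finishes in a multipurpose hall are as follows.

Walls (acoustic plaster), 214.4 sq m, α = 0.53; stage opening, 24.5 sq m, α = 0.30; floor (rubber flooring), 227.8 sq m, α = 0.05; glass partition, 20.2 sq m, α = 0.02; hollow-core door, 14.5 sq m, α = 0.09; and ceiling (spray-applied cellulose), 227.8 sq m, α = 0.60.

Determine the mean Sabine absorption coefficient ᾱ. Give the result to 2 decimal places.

S = Σ Sᵢ = 214.4 + 24.5 + 227.8 + 20.2 + 14.5 + 227.8 = 729.2 sq m.
Weighted sum Σ Sα = 270.761.
ᾱ = 270.761 / 729.2 = 0.37.

0.37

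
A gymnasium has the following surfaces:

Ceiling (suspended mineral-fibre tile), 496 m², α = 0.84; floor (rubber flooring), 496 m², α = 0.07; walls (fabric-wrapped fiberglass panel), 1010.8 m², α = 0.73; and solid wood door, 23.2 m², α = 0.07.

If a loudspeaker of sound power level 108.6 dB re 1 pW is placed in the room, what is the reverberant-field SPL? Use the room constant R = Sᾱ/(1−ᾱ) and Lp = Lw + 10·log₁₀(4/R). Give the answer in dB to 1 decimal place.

Σ(Sᵢαᵢ) = 496×0.84 + 496×0.07 + 1010.8×0.73 + 23.2×0.07 = 1190.868; total area S = 2026.0 m².
ᾱ = 1190.868/2026.0 = 0.5878; R = Sᾱ/(1−ᾱ) = 1190.868/(1−0.5878) = 2889.054 m².
Lp = Lw + 10 log₁₀(4/R) = 108.6 -28.59 = 80.0 dB.

80.0 dB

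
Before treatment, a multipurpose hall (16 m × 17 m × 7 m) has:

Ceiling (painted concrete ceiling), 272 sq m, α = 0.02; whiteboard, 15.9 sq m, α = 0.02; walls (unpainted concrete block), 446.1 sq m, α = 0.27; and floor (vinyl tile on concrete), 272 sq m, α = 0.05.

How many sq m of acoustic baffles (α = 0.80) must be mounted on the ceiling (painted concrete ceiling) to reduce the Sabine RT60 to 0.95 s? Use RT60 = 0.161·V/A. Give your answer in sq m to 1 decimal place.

Summing Sᵢαᵢ: 5.440 + 0.318 + 120.447 + 13.600 → A₁ = 139.805 sabins.
Required A₂ = 0.161·1904/0.95 = 322.678 sabins.
ΔA needed = 322.678 − 139.805 = 182.873 sabins.
Each sq m of panel replacing the ceiling (painted concrete ceiling) adds (0.80 − 0.02) = 0.78 sabins.
Area = ΔA/Δα = 182.873/0.78 = 234.5 sq m.

234.5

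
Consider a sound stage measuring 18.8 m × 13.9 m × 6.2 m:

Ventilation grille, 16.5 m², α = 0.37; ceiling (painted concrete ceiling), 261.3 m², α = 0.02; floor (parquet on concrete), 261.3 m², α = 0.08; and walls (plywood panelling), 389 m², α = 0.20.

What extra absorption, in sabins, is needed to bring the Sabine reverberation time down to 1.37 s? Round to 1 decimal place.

A₁ = Σ Sᵢαᵢ = 16.5*0.37 + 261.3*0.02 + 261.3*0.08 + 389*0.20 = 110.035 sabins.
V = 1620.184 m³. Required absorption A₂ = 0.161 × 1620.184 / 1.37 = 190.401 sabins.
Shortfall: 190.401 − 110.035 = 80.4 sabins.

80.4 sabins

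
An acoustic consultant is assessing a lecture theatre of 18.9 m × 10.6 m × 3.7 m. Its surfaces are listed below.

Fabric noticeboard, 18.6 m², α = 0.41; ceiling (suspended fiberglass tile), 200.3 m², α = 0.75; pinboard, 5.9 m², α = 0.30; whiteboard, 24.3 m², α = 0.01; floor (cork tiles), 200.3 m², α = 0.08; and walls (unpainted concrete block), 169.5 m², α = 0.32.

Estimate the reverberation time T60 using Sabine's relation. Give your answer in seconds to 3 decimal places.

0.519 sec

Total absorption A = 18.6×0.41 + 200.3×0.75 + 5.9×0.30 + 24.3×0.01 + 200.3×0.08 + 169.5×0.32
  = 7.626 + 150.225 + 1.770 + 0.243 + 16.024 + 54.240 = 230.128 m² sabins.
Room volume: 741.258 m³.
Sabine: RT60 = 0.161 × 741.258 / 230.128 = 0.519 s.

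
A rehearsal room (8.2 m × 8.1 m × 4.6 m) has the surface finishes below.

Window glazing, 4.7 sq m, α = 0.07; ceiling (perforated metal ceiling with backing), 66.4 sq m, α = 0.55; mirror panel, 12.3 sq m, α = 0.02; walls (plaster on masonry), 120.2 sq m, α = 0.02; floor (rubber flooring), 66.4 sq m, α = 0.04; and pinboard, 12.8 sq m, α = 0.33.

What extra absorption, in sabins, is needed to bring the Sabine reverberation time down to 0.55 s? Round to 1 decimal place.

Total absorption A₁ = 4.7·0.07 + 66.4·0.55 + 12.3·0.02 + 120.2·0.02 + 66.4·0.04 + 12.8·0.33
  = 0.329 + 36.520 + 0.246 + 2.404 + 2.656 + 4.224 = 46.379 sq m sabins.
V = 305.532 m³. Required absorption A₂ = 0.161 × 305.532 / 0.55 = 89.438 sabins.
ΔA = A₂ − A₁ = 89.438 − 46.379 = 43.1 sabins.

43.1 sabins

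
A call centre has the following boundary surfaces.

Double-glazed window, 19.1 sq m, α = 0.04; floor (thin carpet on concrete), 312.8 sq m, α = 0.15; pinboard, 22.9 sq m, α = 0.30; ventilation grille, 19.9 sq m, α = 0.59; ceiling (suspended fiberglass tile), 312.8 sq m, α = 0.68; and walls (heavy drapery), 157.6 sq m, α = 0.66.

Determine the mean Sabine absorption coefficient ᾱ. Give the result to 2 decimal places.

0.45

Total surface area S = 845.1 sq m.
Weighted sum Σ Sα = 383.015.
ᾱ = 383.015 / 845.1 = 0.45.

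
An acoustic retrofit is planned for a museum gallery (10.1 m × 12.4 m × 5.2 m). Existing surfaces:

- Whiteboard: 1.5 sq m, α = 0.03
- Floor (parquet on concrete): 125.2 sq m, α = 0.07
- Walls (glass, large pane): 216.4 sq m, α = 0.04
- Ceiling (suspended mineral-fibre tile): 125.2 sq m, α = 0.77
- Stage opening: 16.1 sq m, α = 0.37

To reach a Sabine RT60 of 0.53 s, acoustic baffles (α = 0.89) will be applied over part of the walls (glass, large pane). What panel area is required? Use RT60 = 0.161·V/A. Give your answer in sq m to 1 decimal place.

A₁ = Σ Sᵢαᵢ = 1.5*0.03 + 125.2*0.07 + 216.4*0.04 + 125.2*0.77 + 16.1*0.37 = 119.826 sabins.
Required A₂ = 0.161·651.248/0.53 = 197.832 sabins.
ΔA needed = 197.832 − 119.826 = 78.006 sabins.
Net gain per sq m: Δα = 0.89 − 0.04 = 0.85.
Panel area = 78.006 / 0.85 = 91.8 sq m.

91.8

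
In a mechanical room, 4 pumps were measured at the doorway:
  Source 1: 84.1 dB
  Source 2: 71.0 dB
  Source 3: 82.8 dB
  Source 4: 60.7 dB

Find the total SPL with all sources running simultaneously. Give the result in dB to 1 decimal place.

86.6 dB

Converting to relative power and adding: 10^(84.1/10) + 10^(71.0/10) + 10^(82.8/10) + 10^(60.7/10) = 4.613e+08.
Back to dB: 10·log₁₀ Σ = 86.6 dB.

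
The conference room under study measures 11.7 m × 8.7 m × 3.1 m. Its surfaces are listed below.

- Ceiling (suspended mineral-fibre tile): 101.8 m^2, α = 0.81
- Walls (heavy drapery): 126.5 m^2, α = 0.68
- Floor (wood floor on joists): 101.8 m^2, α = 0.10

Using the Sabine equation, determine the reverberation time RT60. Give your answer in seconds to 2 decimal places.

Summing Sᵢαᵢ: 82.458 + 86.020 + 10.180 → A = 178.658 sabins.
V = 11.7·8.7·3.1 = 315.549 m³.
T = 0.161 V/A = 0.161·315.549/178.658 = 0.28 s.

0.28 seconds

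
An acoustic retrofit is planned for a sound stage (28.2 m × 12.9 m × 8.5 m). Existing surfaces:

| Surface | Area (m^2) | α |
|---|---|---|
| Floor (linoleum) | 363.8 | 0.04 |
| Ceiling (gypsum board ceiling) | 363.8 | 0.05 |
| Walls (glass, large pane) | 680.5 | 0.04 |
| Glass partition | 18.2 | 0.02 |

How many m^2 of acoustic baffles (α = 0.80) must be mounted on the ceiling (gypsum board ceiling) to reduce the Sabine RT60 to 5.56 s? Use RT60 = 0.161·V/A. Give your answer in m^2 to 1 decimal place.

Total absorption A₁ = 363.8×0.04 + 363.8×0.05 + 680.5×0.04 + 18.2×0.02
  = 14.552 + 18.190 + 27.220 + 0.364 = 60.326 m^2 sabins.
V = 3092.13 m³. Target absorption A₂ = 0.161 × 3092.13 / 5.56 = 89.538 sabins.
ΔA needed = 89.538 − 60.326 = 29.212 sabins.
Each m^2 of panel replacing the ceiling (gypsum board ceiling) adds (0.80 − 0.05) = 0.75 sabins.
Area = ΔA/Δα = 29.212/0.75 = 38.9 m^2.

38.9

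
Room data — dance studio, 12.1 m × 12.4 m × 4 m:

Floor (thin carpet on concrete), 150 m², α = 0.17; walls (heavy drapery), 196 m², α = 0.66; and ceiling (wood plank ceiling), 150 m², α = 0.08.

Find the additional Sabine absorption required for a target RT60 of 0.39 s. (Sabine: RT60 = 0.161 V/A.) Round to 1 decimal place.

Equivalent absorption area: A₁ = 150×0.17 + 196×0.66 + 150×0.08 = 166.860 m².
Target A₂ = 0.161·600.16/0.39 = 247.758 sabins (V = 600.16 m³).
Shortfall: 247.758 − 166.860 = 80.9 sabins.

80.9 sabins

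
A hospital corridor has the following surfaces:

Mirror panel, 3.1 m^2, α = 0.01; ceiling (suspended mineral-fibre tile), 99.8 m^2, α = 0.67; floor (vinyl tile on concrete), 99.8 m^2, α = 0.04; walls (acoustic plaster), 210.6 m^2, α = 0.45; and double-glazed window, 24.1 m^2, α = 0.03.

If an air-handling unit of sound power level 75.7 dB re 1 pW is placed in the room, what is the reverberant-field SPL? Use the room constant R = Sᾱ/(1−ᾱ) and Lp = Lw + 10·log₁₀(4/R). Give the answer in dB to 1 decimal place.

A = 166.382 sabins; S = 437.4 m^2.
ᾱ = 0.3804, so room constant R = A/(1−ᾱ) = 268.531 m^2.
Lp = Lw + 10 log₁₀(4/R) = 75.7 -18.27 = 57.4 dB.

57.4 dB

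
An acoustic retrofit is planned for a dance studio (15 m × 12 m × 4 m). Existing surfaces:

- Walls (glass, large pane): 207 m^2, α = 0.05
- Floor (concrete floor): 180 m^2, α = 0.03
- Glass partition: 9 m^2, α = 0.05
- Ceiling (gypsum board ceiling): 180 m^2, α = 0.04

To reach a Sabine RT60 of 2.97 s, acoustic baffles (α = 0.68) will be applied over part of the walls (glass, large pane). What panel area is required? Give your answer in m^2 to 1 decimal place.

Total absorption A₁ = 207*0.05 + 180*0.03 + 9*0.05 + 180*0.04
  = 10.350 + 5.400 + 0.450 + 7.200 = 23.400 m^2 sabins.
Required A₂ = 0.161·720/2.97 = 39.030 sabins.
Absorption to add: 39.030 − 23.400 = 15.630 sabins.
Each m^2 of panel replacing the walls (glass, large pane) adds (0.68 − 0.05) = 0.63 sabins.
Area = ΔA/Δα = 15.630/0.63 = 24.8 m^2.

24.8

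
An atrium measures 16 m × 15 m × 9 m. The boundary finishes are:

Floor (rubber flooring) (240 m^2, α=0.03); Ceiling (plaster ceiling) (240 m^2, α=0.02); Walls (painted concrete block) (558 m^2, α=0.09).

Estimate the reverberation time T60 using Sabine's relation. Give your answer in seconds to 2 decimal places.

A = Σ Sᵢαᵢ = 240*0.03 + 240*0.02 + 558*0.09 = 62.220 sabins.
Room volume: 2160 m³.
RT60 = 0.161 · V / A = 0.161 × 2160 / 62.220 = 5.59 s.

5.59 s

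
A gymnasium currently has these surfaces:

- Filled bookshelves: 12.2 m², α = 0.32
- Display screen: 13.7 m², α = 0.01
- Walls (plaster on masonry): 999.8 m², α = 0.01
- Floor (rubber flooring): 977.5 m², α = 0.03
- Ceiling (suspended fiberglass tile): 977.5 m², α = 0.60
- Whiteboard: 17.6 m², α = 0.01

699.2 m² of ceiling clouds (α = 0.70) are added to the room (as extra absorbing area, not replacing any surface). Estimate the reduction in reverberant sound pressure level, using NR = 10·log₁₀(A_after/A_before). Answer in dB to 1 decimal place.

A_before = Σ Sᵢαᵢ = 12.2*0.32 + 13.7*0.01 + 999.8*0.01 + 977.5*0.03 + 977.5*0.60 + 17.6*0.01 = 630.040 sabins.
Treatment contributes 699.2·0.70 = 489.440 sabins.
New total A_after = 1119.480 sabins.
NR = 10·log₁₀(1119.480/630.040) = 2.5 dB.

2.5 dB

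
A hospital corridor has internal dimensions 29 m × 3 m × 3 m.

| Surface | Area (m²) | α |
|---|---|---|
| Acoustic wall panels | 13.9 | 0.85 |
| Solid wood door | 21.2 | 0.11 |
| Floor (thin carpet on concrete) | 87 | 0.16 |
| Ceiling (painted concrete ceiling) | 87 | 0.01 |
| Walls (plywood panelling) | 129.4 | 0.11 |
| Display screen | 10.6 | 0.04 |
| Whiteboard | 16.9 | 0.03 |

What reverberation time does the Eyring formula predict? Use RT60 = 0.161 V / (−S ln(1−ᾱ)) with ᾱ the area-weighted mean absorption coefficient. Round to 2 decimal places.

S = Σ Sᵢ = 366.0 m².
Σ(Sᵢαᵢ) = 13.9×0.85 + 21.2×0.11 + 87×0.16 + 87×0.01 + 129.4×0.11 + 10.6×0.04 + 16.9×0.03 = 44.102.
ᾱ = 44.102 / 366.0 = 0.1205.
−S·ln(1−ᾱ) = −366.0 × ln(1 − 0.1205) = 46.995.
V = 29 × 3 × 3 = 261 m³.
T = 0.161·V/[−S·ln(1−ᾱ)] = 0.161·261/46.995 = 0.89 s.

0.89 s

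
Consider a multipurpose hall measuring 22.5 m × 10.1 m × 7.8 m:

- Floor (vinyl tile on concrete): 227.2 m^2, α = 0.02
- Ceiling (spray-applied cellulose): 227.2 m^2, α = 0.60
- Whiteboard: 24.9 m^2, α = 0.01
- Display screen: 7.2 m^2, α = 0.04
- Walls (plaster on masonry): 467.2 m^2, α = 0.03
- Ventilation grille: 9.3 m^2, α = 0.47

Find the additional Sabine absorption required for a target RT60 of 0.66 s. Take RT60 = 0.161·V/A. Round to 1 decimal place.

272.6 sabins

Total absorption A₁ = 227.2×0.02 + 227.2×0.60 + 24.9×0.01 + 7.2×0.04 + 467.2×0.03 + 9.3×0.47
  = 4.544 + 136.320 + 0.249 + 0.288 + 14.016 + 4.371 = 159.788 m^2 sabins.
Target A₂ = 0.161·1772.55/0.66 = 432.395 sabins (V = 1772.55 m³).
Additional absorption ΔA = 432.395 − 159.788 = 272.6 sabins.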